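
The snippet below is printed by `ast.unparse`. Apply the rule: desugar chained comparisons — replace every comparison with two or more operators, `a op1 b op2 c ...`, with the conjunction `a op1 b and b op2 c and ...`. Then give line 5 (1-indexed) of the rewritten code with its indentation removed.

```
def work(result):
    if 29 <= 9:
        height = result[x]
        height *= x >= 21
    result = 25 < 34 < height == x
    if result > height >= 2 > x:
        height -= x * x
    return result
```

Transformed code:
def work(result):
    if 29 <= 9:
        height = result[x]
        height *= x >= 21
    result = 25 < 34 and 34 < height and (height == x)
    if result > height and height >= 2 and (2 > x):
        height -= x * x
    return result

result = 25 < 34 and 34 < height and (height == x)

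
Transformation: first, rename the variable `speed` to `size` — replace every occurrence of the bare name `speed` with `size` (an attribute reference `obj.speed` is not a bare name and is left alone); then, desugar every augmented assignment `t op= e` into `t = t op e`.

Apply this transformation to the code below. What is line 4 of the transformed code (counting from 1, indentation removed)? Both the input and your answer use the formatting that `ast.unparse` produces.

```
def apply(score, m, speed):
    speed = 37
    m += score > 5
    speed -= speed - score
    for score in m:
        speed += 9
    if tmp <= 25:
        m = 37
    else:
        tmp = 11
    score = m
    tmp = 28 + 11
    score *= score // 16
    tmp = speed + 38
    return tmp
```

size = size - (size - score)

Transformed code:
def apply(score, m, size):
    size = 37
    m = m + (score > 5)
    size = size - (size - score)
    for score in m:
        size = size + 9
    if tmp <= 25:
        m = 37
    else:
        tmp = 11
    score = m
    tmp = 28 + 11
    score = score * (score // 16)
    tmp = size + 38
    return tmp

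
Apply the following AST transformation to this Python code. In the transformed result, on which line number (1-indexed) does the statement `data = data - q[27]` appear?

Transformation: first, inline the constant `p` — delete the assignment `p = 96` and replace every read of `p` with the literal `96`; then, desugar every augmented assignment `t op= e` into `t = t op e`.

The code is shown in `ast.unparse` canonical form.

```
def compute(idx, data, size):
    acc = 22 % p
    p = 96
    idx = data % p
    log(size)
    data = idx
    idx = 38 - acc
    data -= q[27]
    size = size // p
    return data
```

7

Transformed code:
def compute(idx, data, size):
    acc = 22 % 96
    idx = data % 96
    log(size)
    data = idx
    idx = 38 - acc
    data = data - q[27]
    size = size // 96
    return data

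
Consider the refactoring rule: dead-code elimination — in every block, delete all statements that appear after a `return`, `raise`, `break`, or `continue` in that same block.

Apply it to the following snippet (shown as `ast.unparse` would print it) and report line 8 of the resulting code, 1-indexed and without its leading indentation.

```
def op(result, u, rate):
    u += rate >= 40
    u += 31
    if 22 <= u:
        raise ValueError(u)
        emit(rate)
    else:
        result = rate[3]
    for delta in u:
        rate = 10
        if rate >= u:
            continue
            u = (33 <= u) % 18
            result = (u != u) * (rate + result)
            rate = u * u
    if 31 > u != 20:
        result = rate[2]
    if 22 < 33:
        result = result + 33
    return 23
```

Transformed code:
def op(result, u, rate):
    u += rate >= 40
    u += 31
    if 22 <= u:
        raise ValueError(u)
    else:
        result = rate[3]
    for delta in u:
        rate = 10
        if rate >= u:
            continue
    if 31 > u != 20:
        result = rate[2]
    if 22 < 33:
        result = result + 33
    return 23

for delta in u:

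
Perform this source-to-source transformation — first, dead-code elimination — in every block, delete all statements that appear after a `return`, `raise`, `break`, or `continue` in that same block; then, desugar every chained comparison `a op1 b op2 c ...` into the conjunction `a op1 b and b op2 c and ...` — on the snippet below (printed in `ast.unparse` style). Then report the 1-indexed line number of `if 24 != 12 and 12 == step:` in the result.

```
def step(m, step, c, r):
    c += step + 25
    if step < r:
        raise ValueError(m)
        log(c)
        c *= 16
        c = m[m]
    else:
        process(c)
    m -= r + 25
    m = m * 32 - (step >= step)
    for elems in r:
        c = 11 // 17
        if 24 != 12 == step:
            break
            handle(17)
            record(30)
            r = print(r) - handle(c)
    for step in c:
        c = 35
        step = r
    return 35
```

Transformed code:
def step(m, step, c, r):
    c += step + 25
    if step < r:
        raise ValueError(m)
    else:
        process(c)
    m -= r + 25
    m = m * 32 - (step >= step)
    for elems in r:
        c = 11 // 17
        if 24 != 12 and 12 == step:
            break
    for step in c:
        c = 35
        step = r
    return 35

11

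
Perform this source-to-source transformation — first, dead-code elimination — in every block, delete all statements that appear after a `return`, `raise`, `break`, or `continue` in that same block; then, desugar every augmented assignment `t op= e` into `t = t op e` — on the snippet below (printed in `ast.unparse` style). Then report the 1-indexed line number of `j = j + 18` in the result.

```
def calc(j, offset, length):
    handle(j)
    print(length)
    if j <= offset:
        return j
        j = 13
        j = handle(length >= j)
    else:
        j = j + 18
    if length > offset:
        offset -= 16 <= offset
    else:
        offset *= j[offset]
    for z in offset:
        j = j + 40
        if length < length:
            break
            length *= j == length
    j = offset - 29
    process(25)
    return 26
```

7

Transformed code:
def calc(j, offset, length):
    handle(j)
    print(length)
    if j <= offset:
        return j
    else:
        j = j + 18
    if length > offset:
        offset = offset - (16 <= offset)
    else:
        offset = offset * j[offset]
    for z in offset:
        j = j + 40
        if length < length:
            break
    j = offset - 29
    process(25)
    return 26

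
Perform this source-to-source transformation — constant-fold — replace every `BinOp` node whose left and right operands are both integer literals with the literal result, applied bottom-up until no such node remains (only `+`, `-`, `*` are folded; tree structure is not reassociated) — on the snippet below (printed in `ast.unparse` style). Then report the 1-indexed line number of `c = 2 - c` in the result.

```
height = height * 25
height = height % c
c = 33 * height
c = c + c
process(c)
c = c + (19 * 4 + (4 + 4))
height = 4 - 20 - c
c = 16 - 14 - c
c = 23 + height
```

8

Transformed code:
height = height * 25
height = height % c
c = 33 * height
c = c + c
process(c)
c = c + 84
height = -16 - c
c = 2 - c
c = 23 + height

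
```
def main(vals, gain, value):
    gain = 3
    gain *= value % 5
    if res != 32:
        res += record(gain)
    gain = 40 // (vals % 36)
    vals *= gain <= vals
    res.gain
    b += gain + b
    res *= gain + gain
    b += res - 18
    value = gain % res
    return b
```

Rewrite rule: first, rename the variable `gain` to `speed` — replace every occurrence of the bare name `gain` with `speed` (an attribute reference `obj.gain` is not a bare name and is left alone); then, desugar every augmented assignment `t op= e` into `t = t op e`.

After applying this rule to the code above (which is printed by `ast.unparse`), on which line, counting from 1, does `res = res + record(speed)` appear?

Transformed code:
def main(vals, speed, value):
    speed = 3
    speed = speed * (value % 5)
    if res != 32:
        res = res + record(speed)
    speed = 40 // (vals % 36)
    vals = vals * (speed <= vals)
    res.gain
    b = b + (speed + b)
    res = res * (speed + speed)
    b = b + (res - 18)
    value = speed % res
    return b

5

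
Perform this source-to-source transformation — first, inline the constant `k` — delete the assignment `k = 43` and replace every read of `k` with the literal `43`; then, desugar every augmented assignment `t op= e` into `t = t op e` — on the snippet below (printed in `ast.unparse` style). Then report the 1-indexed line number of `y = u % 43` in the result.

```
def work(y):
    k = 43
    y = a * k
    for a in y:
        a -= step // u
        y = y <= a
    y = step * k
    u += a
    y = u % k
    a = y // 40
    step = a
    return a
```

Transformed code:
def work(y):
    y = a * 43
    for a in y:
        a = a - step // u
        y = y <= a
    y = step * 43
    u = u + a
    y = u % 43
    a = y // 40
    step = a
    return a

8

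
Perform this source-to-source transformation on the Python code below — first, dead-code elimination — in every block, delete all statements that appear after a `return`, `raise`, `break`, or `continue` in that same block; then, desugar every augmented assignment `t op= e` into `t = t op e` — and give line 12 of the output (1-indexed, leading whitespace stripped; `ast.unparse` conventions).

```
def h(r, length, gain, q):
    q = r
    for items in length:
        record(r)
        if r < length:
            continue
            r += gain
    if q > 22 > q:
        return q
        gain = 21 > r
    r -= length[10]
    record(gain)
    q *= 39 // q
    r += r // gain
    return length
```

Transformed code:
def h(r, length, gain, q):
    q = r
    for items in length:
        record(r)
        if r < length:
            continue
    if q > 22 > q:
        return q
    r = r - length[10]
    record(gain)
    q = q * (39 // q)
    r = r + r // gain
    return length

r = r + r // gain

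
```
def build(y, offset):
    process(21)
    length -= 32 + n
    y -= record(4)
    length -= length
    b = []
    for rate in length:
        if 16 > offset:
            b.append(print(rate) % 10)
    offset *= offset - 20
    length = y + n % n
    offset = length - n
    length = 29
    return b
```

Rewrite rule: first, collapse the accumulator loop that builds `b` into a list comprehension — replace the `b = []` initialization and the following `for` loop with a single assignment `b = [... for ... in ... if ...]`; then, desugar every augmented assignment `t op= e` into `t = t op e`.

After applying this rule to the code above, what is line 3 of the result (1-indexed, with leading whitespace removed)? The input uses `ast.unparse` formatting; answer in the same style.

Transformed code:
def build(y, offset):
    process(21)
    length = length - (32 + n)
    y = y - record(4)
    length = length - length
    b = [print(rate) % 10 for rate in length if 16 > offset]
    offset = offset * (offset - 20)
    length = y + n % n
    offset = length - n
    length = 29
    return b

length = length - (32 + n)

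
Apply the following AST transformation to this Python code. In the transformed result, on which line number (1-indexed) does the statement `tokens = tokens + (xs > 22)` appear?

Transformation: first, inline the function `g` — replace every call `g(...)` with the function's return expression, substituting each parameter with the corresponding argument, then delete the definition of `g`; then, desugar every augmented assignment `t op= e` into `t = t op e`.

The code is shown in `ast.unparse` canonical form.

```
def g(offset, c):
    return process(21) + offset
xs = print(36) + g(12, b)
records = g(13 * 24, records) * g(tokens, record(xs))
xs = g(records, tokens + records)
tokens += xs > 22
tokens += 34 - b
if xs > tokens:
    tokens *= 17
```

4

Transformed code:
xs = print(36) + (process(21) + 12)
records = (process(21) + 13 * 24) * (process(21) + tokens)
xs = process(21) + records
tokens = tokens + (xs > 22)
tokens = tokens + (34 - b)
if xs > tokens:
    tokens = tokens * 17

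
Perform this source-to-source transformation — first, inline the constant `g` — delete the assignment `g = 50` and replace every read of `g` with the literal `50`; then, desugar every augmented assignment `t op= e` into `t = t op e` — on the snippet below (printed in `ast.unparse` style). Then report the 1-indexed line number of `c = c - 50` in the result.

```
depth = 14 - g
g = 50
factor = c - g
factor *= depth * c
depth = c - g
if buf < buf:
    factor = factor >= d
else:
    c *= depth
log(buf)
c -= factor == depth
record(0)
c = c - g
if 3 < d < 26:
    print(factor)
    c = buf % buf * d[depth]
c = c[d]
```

12

Transformed code:
depth = 14 - 50
factor = c - 50
factor = factor * (depth * c)
depth = c - 50
if buf < buf:
    factor = factor >= d
else:
    c = c * depth
log(buf)
c = c - (factor == depth)
record(0)
c = c - 50
if 3 < d < 26:
    print(factor)
    c = buf % buf * d[depth]
c = c[d]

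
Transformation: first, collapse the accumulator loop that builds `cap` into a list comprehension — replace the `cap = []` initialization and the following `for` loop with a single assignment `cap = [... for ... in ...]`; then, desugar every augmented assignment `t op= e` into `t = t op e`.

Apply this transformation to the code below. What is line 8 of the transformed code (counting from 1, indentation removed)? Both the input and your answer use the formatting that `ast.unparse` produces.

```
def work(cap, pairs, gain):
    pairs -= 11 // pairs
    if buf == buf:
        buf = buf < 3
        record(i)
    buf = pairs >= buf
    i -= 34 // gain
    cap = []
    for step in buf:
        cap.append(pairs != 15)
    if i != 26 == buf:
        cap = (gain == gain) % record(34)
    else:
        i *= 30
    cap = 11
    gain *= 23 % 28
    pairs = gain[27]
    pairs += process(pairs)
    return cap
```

Transformed code:
def work(cap, pairs, gain):
    pairs = pairs - 11 // pairs
    if buf == buf:
        buf = buf < 3
        record(i)
    buf = pairs >= buf
    i = i - 34 // gain
    cap = [pairs != 15 for step in buf]
    if i != 26 == buf:
        cap = (gain == gain) % record(34)
    else:
        i = i * 30
    cap = 11
    gain = gain * (23 % 28)
    pairs = gain[27]
    pairs = pairs + process(pairs)
    return cap

cap = [pairs != 15 for step in buf]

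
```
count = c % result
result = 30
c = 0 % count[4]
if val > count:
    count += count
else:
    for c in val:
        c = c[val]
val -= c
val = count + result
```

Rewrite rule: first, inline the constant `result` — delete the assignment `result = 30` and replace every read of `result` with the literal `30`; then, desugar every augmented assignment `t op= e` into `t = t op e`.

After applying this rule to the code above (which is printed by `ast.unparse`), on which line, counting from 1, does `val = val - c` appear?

8

Transformed code:
count = c % 30
c = 0 % count[4]
if val > count:
    count = count + count
else:
    for c in val:
        c = c[val]
val = val - c
val = count + 30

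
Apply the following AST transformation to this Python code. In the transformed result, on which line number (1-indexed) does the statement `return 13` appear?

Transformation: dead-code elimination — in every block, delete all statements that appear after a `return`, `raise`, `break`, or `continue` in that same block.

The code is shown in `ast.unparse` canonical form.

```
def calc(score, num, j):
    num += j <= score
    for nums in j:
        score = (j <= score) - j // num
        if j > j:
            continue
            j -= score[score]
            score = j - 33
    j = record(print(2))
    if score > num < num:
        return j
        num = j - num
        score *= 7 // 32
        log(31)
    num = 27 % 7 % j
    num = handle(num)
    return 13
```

12

Transformed code:
def calc(score, num, j):
    num += j <= score
    for nums in j:
        score = (j <= score) - j // num
        if j > j:
            continue
    j = record(print(2))
    if score > num < num:
        return j
    num = 27 % 7 % j
    num = handle(num)
    return 13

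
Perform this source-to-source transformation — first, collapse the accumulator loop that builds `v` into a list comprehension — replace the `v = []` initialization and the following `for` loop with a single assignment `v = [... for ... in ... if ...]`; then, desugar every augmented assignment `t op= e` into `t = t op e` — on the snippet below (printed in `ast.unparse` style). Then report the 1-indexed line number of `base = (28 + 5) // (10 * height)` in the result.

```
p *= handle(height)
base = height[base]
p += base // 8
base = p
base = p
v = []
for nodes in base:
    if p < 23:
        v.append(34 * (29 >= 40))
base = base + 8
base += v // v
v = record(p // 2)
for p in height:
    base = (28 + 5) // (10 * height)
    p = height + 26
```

11

Transformed code:
p = p * handle(height)
base = height[base]
p = p + base // 8
base = p
base = p
v = [34 * (29 >= 40) for nodes in base if p < 23]
base = base + 8
base = base + v // v
v = record(p // 2)
for p in height:
    base = (28 + 5) // (10 * height)
    p = height + 26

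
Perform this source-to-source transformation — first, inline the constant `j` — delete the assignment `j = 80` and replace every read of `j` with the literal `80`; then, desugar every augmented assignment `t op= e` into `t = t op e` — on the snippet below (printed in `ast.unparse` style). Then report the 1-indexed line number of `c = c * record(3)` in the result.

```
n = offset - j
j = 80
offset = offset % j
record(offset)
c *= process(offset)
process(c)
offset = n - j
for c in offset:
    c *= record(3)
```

8

Transformed code:
n = offset - 80
offset = offset % 80
record(offset)
c = c * process(offset)
process(c)
offset = n - 80
for c in offset:
    c = c * record(3)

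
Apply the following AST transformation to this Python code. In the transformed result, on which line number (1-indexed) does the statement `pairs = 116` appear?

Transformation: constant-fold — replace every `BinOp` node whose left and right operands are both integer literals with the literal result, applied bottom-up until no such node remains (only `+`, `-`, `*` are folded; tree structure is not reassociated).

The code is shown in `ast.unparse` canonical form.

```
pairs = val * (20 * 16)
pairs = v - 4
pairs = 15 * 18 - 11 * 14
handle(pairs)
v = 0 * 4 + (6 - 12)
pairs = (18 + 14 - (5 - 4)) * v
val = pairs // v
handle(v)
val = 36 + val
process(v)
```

Transformed code:
pairs = val * 320
pairs = v - 4
pairs = 116
handle(pairs)
v = -6
pairs = 31 * v
val = pairs // v
handle(v)
val = 36 + val
process(v)

3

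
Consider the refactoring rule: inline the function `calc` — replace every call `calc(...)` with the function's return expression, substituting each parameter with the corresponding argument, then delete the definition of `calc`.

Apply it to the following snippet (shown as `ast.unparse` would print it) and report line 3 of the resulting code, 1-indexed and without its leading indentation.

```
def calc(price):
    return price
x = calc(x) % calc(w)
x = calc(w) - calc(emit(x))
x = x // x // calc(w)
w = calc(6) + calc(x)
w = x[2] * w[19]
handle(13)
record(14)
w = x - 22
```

x = x // x // w

Transformed code:
x = x % w
x = w - emit(x)
x = x // x // w
w = 6 + x
w = x[2] * w[19]
handle(13)
record(14)
w = x - 22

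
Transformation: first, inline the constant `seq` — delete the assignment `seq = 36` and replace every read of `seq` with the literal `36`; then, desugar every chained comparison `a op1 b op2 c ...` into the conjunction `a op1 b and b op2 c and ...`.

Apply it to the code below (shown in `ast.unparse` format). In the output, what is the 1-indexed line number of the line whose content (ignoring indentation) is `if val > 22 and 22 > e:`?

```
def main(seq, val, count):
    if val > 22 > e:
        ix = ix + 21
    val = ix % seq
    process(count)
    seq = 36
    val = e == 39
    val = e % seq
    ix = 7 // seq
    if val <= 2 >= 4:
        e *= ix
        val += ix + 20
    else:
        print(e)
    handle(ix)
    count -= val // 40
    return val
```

Transformed code:
def main(seq, val, count):
    if val > 22 and 22 > e:
        ix = ix + 21
    val = ix % 36
    process(count)
    val = e == 39
    val = e % 36
    ix = 7 // 36
    if val <= 2 and 2 >= 4:
        e *= ix
        val += ix + 20
    else:
        print(e)
    handle(ix)
    count -= val // 40
    return val

2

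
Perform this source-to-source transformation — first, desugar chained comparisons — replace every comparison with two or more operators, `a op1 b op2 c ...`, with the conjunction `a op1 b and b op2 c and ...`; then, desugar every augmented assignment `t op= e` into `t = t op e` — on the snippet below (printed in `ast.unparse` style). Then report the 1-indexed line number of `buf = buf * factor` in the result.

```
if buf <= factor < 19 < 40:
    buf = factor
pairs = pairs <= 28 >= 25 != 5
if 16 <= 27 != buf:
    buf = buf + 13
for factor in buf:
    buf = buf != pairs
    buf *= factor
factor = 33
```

Transformed code:
if buf <= factor and factor < 19 and (19 < 40):
    buf = factor
pairs = pairs <= 28 and 28 >= 25 and (25 != 5)
if 16 <= 27 and 27 != buf:
    buf = buf + 13
for factor in buf:
    buf = buf != pairs
    buf = buf * factor
factor = 33

8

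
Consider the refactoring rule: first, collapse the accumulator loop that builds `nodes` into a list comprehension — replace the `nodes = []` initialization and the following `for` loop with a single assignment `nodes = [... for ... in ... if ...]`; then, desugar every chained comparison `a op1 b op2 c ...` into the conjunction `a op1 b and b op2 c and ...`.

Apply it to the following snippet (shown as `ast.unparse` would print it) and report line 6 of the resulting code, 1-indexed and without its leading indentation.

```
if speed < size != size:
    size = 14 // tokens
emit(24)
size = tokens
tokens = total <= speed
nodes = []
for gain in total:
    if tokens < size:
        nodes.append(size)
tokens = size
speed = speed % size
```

nodes = [size for gain in total if tokens < size]

Transformed code:
if speed < size and size != size:
    size = 14 // tokens
emit(24)
size = tokens
tokens = total <= speed
nodes = [size for gain in total if tokens < size]
tokens = size
speed = speed % size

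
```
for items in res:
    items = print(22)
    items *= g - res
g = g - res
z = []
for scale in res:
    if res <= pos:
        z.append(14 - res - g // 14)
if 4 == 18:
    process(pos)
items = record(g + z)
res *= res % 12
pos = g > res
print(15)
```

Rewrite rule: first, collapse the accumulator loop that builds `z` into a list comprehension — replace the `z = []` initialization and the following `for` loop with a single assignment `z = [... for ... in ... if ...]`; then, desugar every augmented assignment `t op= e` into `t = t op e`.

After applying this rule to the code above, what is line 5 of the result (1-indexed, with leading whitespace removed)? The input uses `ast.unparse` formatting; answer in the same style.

Transformed code:
for items in res:
    items = print(22)
    items = items * (g - res)
g = g - res
z = [14 - res - g // 14 for scale in res if res <= pos]
if 4 == 18:
    process(pos)
items = record(g + z)
res = res * (res % 12)
pos = g > res
print(15)

z = [14 - res - g // 14 for scale in res if res <= pos]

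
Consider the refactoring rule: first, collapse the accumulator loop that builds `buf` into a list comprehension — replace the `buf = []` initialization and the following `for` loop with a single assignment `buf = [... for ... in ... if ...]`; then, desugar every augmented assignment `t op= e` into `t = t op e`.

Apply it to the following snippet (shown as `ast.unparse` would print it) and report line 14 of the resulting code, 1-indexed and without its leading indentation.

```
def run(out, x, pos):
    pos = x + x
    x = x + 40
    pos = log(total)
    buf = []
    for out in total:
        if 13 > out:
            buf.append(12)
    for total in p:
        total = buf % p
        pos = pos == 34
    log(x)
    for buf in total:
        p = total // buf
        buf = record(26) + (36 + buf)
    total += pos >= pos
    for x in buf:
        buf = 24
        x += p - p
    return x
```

for x in buf:

Transformed code:
def run(out, x, pos):
    pos = x + x
    x = x + 40
    pos = log(total)
    buf = [12 for out in total if 13 > out]
    for total in p:
        total = buf % p
        pos = pos == 34
    log(x)
    for buf in total:
        p = total // buf
        buf = record(26) + (36 + buf)
    total = total + (pos >= pos)
    for x in buf:
        buf = 24
        x = x + (p - p)
    return x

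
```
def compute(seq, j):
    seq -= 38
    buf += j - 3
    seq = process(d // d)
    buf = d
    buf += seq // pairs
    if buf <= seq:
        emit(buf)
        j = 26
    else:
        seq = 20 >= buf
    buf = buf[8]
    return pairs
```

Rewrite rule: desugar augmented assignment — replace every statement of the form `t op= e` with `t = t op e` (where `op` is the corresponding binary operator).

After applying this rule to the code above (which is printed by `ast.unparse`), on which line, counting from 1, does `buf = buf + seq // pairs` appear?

Transformed code:
def compute(seq, j):
    seq = seq - 38
    buf = buf + (j - 3)
    seq = process(d // d)
    buf = d
    buf = buf + seq // pairs
    if buf <= seq:
        emit(buf)
        j = 26
    else:
        seq = 20 >= buf
    buf = buf[8]
    return pairs

6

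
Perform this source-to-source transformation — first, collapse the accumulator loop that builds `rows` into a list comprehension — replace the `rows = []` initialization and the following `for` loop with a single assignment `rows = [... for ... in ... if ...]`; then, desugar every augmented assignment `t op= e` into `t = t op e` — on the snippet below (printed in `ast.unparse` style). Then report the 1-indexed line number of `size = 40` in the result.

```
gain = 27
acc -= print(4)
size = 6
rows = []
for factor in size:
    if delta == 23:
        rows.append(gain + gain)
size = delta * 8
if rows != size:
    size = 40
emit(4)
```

7

Transformed code:
gain = 27
acc = acc - print(4)
size = 6
rows = [gain + gain for factor in size if delta == 23]
size = delta * 8
if rows != size:
    size = 40
emit(4)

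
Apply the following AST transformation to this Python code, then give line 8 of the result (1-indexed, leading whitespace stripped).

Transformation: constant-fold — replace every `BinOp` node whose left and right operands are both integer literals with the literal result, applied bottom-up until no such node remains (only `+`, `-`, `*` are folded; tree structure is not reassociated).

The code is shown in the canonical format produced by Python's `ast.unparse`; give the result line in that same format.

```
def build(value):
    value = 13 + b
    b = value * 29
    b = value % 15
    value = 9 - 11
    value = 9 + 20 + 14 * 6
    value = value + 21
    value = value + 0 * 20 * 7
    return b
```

value = value + 0

Transformed code:
def build(value):
    value = 13 + b
    b = value * 29
    b = value % 15
    value = -2
    value = 113
    value = value + 21
    value = value + 0
    return b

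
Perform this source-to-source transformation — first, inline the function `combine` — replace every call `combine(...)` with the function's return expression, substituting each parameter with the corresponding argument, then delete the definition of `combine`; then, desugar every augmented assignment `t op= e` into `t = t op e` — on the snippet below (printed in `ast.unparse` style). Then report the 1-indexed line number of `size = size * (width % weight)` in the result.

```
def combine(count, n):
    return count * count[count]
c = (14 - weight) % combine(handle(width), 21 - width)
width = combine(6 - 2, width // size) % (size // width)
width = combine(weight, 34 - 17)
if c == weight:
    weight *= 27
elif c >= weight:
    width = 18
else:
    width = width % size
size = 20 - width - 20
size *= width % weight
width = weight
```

11

Transformed code:
c = (14 - weight) % (handle(width) * handle(width)[handle(width)])
width = (6 - 2) * (6 - 2)[6 - 2] % (size // width)
width = weight * weight[weight]
if c == weight:
    weight = weight * 27
elif c >= weight:
    width = 18
else:
    width = width % size
size = 20 - width - 20
size = size * (width % weight)
width = weight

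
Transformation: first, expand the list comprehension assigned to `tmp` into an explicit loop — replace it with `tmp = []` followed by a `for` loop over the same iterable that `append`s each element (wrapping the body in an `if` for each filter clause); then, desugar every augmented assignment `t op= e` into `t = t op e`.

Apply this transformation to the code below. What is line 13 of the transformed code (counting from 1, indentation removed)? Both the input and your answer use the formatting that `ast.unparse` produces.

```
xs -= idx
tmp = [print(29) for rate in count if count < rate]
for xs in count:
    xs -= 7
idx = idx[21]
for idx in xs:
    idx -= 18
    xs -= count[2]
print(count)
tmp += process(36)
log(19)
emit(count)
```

tmp = tmp + process(36)

Transformed code:
xs = xs - idx
tmp = []
for rate in count:
    if count < rate:
        tmp.append(print(29))
for xs in count:
    xs = xs - 7
idx = idx[21]
for idx in xs:
    idx = idx - 18
    xs = xs - count[2]
print(count)
tmp = tmp + process(36)
log(19)
emit(count)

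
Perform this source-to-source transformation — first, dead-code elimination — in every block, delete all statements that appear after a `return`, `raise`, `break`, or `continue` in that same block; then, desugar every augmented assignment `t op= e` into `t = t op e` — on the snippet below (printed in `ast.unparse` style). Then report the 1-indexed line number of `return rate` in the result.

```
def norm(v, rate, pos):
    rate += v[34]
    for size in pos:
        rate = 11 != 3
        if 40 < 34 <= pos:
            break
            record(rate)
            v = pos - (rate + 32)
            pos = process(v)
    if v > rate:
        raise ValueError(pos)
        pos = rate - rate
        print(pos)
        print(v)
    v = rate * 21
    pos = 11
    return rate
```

11

Transformed code:
def norm(v, rate, pos):
    rate = rate + v[34]
    for size in pos:
        rate = 11 != 3
        if 40 < 34 <= pos:
            break
    if v > rate:
        raise ValueError(pos)
    v = rate * 21
    pos = 11
    return rate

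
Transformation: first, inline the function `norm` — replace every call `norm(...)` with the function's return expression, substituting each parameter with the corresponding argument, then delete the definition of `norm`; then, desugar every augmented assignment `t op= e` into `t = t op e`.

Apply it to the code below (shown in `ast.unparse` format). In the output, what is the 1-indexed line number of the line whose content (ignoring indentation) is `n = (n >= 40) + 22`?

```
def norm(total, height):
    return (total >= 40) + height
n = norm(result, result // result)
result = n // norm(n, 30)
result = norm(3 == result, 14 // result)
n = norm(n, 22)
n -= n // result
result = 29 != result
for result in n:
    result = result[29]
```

Transformed code:
n = (result >= 40) + result // result
result = n // ((n >= 40) + 30)
result = ((3 == result) >= 40) + 14 // result
n = (n >= 40) + 22
n = n - n // result
result = 29 != result
for result in n:
    result = result[29]

4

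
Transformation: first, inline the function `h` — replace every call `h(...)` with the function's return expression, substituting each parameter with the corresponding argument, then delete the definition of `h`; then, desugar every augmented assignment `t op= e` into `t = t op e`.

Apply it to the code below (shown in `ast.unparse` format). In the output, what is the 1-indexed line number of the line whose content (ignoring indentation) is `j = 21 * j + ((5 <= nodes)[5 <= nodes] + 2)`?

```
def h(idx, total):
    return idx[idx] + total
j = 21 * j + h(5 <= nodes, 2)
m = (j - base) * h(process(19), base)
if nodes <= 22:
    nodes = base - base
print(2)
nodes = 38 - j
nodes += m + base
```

1

Transformed code:
j = 21 * j + ((5 <= nodes)[5 <= nodes] + 2)
m = (j - base) * (process(19)[process(19)] + base)
if nodes <= 22:
    nodes = base - base
print(2)
nodes = 38 - j
nodes = nodes + (m + base)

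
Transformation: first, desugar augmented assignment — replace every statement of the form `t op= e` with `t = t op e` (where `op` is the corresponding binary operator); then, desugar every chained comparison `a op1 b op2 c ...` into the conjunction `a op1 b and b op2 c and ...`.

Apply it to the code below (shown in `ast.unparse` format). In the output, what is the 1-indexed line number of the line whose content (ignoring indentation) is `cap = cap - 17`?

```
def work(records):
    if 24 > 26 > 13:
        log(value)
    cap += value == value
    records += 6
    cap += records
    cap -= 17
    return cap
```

Transformed code:
def work(records):
    if 24 > 26 and 26 > 13:
        log(value)
    cap = cap + (value == value)
    records = records + 6
    cap = cap + records
    cap = cap - 17
    return cap

7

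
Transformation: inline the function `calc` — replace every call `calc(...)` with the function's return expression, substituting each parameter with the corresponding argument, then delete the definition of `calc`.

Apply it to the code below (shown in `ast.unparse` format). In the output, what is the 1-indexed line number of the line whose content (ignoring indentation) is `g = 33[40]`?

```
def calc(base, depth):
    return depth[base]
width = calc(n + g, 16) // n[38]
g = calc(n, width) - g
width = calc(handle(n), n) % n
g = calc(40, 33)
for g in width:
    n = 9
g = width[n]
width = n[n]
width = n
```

4

Transformed code:
width = 16[n + g] // n[38]
g = width[n] - g
width = n[handle(n)] % n
g = 33[40]
for g in width:
    n = 9
g = width[n]
width = n[n]
width = n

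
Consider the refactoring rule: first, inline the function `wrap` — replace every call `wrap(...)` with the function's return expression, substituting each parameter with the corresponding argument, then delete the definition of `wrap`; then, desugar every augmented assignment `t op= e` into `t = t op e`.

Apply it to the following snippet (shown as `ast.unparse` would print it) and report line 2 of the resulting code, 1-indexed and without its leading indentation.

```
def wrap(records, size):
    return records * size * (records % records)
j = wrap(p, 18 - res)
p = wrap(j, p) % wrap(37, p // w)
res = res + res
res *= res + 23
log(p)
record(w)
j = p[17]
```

Transformed code:
j = p * (18 - res) * (p % p)
p = j * p * (j % j) % (37 * (p // w) * (37 % 37))
res = res + res
res = res * (res + 23)
log(p)
record(w)
j = p[17]

p = j * p * (j % j) % (37 * (p // w) * (37 % 37))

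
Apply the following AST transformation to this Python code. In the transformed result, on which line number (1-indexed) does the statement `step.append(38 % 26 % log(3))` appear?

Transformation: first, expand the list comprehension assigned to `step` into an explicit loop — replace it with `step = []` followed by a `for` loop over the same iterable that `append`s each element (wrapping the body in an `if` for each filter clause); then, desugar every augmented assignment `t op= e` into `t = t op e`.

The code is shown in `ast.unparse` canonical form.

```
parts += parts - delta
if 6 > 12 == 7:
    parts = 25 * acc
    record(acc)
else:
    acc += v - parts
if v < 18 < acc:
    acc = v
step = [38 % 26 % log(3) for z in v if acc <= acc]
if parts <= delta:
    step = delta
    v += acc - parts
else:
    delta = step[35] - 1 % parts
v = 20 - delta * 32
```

12

Transformed code:
parts = parts + (parts - delta)
if 6 > 12 == 7:
    parts = 25 * acc
    record(acc)
else:
    acc = acc + (v - parts)
if v < 18 < acc:
    acc = v
step = []
for z in v:
    if acc <= acc:
        step.append(38 % 26 % log(3))
if parts <= delta:
    step = delta
    v = v + (acc - parts)
else:
    delta = step[35] - 1 % parts
v = 20 - delta * 32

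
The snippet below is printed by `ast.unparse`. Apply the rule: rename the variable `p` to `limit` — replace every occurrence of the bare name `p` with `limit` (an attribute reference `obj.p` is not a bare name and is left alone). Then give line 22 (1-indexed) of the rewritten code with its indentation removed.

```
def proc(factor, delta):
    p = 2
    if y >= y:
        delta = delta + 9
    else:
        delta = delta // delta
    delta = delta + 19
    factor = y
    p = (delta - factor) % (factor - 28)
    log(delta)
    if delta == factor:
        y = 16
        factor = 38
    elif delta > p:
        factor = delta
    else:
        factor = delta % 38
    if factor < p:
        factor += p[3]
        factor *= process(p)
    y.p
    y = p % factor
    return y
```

y = limit % factor

Transformed code:
def proc(factor, delta):
    limit = 2
    if y >= y:
        delta = delta + 9
    else:
        delta = delta // delta
    delta = delta + 19
    factor = y
    limit = (delta - factor) % (factor - 28)
    log(delta)
    if delta == factor:
        y = 16
        factor = 38
    elif delta > limit:
        factor = delta
    else:
        factor = delta % 38
    if factor < limit:
        factor += limit[3]
        factor *= process(limit)
    y.p
    y = limit % factor
    return y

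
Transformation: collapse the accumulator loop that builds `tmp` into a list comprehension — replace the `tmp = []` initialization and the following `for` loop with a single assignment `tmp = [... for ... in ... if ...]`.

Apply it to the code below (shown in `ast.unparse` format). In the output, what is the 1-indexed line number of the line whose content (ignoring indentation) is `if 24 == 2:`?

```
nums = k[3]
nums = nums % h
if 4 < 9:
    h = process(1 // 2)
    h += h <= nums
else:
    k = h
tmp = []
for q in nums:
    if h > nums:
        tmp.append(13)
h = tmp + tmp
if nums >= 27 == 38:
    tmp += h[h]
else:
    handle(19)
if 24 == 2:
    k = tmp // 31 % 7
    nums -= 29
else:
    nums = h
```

Transformed code:
nums = k[3]
nums = nums % h
if 4 < 9:
    h = process(1 // 2)
    h += h <= nums
else:
    k = h
tmp = [13 for q in nums if h > nums]
h = tmp + tmp
if nums >= 27 == 38:
    tmp += h[h]
else:
    handle(19)
if 24 == 2:
    k = tmp // 31 % 7
    nums -= 29
else:
    nums = h

14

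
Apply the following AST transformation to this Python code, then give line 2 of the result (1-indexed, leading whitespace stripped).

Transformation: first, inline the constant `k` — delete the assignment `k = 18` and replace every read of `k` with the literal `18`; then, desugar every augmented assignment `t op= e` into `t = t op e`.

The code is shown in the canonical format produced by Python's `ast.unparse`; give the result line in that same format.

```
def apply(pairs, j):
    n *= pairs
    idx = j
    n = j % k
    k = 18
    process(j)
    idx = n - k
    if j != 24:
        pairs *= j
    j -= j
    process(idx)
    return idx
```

Transformed code:
def apply(pairs, j):
    n = n * pairs
    idx = j
    n = j % 18
    process(j)
    idx = n - 18
    if j != 24:
        pairs = pairs * j
    j = j - j
    process(idx)
    return idx

n = n * pairs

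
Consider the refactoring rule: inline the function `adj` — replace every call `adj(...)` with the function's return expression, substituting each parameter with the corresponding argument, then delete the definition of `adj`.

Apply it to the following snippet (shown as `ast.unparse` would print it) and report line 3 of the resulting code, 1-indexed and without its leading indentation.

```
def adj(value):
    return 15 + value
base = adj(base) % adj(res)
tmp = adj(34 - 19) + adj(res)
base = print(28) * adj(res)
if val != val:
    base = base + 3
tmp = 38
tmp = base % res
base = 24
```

Transformed code:
base = (15 + base) % (15 + res)
tmp = 15 + (34 - 19) + (15 + res)
base = print(28) * (15 + res)
if val != val:
    base = base + 3
tmp = 38
tmp = base % res
base = 24

base = print(28) * (15 + res)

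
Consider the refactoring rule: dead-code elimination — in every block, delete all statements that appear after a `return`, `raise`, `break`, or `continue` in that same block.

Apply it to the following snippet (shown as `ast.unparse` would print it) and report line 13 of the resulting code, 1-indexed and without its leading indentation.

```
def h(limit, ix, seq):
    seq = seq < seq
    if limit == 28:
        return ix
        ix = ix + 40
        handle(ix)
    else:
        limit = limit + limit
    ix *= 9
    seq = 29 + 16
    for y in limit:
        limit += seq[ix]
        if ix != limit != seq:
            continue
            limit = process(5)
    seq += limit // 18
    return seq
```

Transformed code:
def h(limit, ix, seq):
    seq = seq < seq
    if limit == 28:
        return ix
    else:
        limit = limit + limit
    ix *= 9
    seq = 29 + 16
    for y in limit:
        limit += seq[ix]
        if ix != limit != seq:
            continue
    seq += limit // 18
    return seq

seq += limit // 18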